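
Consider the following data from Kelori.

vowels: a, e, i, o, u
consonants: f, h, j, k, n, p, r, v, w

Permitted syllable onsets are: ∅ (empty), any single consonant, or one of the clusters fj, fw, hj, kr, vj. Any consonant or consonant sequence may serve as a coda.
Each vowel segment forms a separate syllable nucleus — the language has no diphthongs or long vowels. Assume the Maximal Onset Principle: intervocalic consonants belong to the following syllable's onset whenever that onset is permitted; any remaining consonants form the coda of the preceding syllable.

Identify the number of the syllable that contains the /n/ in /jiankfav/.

Nuclei (vowels): i, a, a → 3 syllables.
Between /i/ (V1) and /a/ (V2): no consonants, so the boundary falls immediately after /i/.
Between /a/ (V2) and /a/ (V3): cluster /nkf/ — the longest permitted-onset suffix is /f/; onset = /f/, preceding coda = /nk/.
Result: ji.ank.fav.
The /n/ is in the coda of syllable 2 (/ank/).

2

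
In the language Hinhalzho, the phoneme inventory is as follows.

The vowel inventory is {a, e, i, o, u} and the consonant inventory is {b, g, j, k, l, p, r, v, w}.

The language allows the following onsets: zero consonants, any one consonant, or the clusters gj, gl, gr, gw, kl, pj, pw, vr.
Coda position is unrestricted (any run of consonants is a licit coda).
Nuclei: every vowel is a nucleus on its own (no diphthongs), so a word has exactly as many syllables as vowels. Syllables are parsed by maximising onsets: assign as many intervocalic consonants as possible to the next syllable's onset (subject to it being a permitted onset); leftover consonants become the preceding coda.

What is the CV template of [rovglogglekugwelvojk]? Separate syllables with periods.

The vowels are o, o, e, u, e, o — 6 nuclei, so 6 syllables.
Between /o/ (V1) and /o/ (V2): /vgl/ — longest licit onset from the right is /gl/, leaving /v/ as coda.
Between /o/ (V2) and /e/ (V3): /ggl/ splits as /g/ + /gl/ (/gl/ is the longest suffix that is a licit onset).
Between /e/ (V3) and /u/ (V4): just /k/ — single C goes to the following onset.
Between /u/ (V4) and /e/ (V5): cluster /gw/ — /gw/ is itself a permitted onset, so the whole cluster goes right; preceding coda = ∅.
Between /e/ (V5) and /o/ (V6): /lv/ splits as /l/ + /v/ (/v/ is the longest suffix that is a licit onset).
So the parse is rov.glog.gle.ku.gwel.vojk.
Mapping each syllable to C/V: /rov/ → CVC, /glog/ → CCVC, /gle/ → CCV, /ku/ → CV, /gwel/ → CCVC, /vojk/ → CVCC.

CVC.CCVC.CCV.CV.CCVC.CVCC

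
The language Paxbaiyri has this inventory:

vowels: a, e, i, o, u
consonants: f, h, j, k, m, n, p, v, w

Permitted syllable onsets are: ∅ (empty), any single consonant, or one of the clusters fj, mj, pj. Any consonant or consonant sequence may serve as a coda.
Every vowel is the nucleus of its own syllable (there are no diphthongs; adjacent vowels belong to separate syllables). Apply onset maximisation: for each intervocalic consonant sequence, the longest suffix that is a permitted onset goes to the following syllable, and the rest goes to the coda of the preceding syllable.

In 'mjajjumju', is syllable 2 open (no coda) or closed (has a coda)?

Nuclei (vowels): a, u, u → 3 syllables.
/a…u/ gap (V1→V2): /jj/; trying suffixes from longest down, /j/ is the first permitted one, so coda /j/ | onset /j/.
/u…u/ gap (V2→V3): /mj/ is a licit onset in full, so it all attaches to the next syllable.
Syllabification: mjaj.ju.mju.
Syllable 2 is /ju/; it ends in its nucleus with no coda, so it is open.

open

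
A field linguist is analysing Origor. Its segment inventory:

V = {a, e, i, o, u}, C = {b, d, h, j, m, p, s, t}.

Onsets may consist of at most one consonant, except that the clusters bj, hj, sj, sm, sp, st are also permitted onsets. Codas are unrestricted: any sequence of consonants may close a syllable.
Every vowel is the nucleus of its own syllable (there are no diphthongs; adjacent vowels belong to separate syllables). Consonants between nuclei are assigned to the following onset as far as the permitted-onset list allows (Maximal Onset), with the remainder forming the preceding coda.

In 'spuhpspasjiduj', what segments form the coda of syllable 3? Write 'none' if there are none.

none

Nuclei (vowels): u, a, i, u → 4 syllables.
σ1/σ2 boundary: cluster /hpsp/ — the longest permitted-onset suffix is /sp/; onset = /sp/, preceding coda = /hp/.
σ2/σ3 boundary: /sj/ is a licit onset in full, so it all attaches to the next syllable.
σ3/σ4 boundary: /d/ is a single consonant, so it becomes the next onset.
So the parse is spuhp.spa.sji.duj.
Syllable 3 is /sji/: onset /sj/, nucleus /i/, coda ∅.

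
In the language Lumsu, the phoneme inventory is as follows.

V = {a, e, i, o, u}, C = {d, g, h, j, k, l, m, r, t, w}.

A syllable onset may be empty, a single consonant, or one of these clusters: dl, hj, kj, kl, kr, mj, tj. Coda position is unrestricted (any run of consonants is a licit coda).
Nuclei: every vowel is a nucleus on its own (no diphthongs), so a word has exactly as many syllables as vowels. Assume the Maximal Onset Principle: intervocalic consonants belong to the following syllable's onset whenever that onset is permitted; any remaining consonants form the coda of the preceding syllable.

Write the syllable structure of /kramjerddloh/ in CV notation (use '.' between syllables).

CCV.CCVCC.CCVC

Vowels present: a, e, o; each is a nucleus, giving 3 syllables.
Between /a/ (V1) and /e/ (V2): cluster /mj/ — /mj/ is itself a permitted onset, so the whole cluster goes right; preceding coda = ∅.
Between /e/ (V2) and /o/ (V3): cluster /rddl/ — the longest permitted-onset suffix is /dl/; onset = /dl/, preceding coda = /rd/.
Result: kra.mjerd.dloh.
Mapping each syllable to C/V: /kra/ → CCV, /mjerd/ → CCVCC, /dloh/ → CCVC.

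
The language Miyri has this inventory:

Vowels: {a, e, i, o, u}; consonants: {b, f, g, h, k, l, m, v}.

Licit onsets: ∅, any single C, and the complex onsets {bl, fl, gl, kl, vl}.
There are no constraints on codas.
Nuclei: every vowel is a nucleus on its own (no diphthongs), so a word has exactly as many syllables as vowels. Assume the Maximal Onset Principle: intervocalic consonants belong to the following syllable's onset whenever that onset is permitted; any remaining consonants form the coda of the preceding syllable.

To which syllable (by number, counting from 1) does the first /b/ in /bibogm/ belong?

1

Nuclei (vowels): i, o → 2 syllables.
V1 /i/ – V2 /o/: /b/ is a single consonant, so it becomes the next onset.
Syllabification: bi.bogm.
The first /b/ is in the onset of syllable 1 (/bi/).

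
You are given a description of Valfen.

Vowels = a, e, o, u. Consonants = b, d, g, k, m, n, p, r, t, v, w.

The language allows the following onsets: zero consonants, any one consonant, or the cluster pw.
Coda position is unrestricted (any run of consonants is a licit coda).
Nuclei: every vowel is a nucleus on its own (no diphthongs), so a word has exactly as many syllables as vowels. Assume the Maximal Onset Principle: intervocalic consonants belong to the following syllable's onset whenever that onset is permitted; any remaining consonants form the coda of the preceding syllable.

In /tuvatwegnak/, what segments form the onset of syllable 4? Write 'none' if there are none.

Vowels present: u, a, e, a; each is a nucleus, giving 4 syllables.
σ1/σ2 boundary: just /v/ — single C goes to the following onset.
σ2/σ3 boundary: /tw/ — longest licit onset from the right is /w/, leaving /t/ as coda.
σ3/σ4 boundary: /gn/ — longest licit onset from the right is /n/, leaving /g/ as coda.
Result: tu.vat.weg.nak.
Syllable 4 is /nak/: onset /n/, nucleus /a/, coda /k/.

n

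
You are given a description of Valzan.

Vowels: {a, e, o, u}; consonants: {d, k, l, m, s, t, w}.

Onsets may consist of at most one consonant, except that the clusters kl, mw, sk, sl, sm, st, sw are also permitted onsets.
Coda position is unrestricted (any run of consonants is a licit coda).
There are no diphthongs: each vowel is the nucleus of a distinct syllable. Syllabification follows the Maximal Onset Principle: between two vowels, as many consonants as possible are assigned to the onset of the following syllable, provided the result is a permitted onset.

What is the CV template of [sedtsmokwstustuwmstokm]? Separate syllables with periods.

Nuclei (vowels): e, o, u, u, o → 5 syllables.
Between /e/ (V1) and /o/ (V2): /dtsm/ — longest licit onset from the right is /sm/, leaving /dt/ as coda.
Between /o/ (V2) and /u/ (V3): /kwst/ — longest licit onset from the right is /st/, leaving /kw/ as coda.
Between /u/ (V3) and /u/ (V4): /st/ — entire cluster is a permitted onset → onset /st/, coda ∅.
Between /u/ (V4) and /o/ (V5): /wmst/ — longest licit onset from the right is /st/, leaving /wm/ as coda.
Syllabification: sedt.smokw.stu.stuwm.stokm.
Mapping each syllable to C/V: /sedt/ → CVCC, /smokw/ → CCVCC, /stu/ → CCV, /stuwm/ → CCVCC, /stokm/ → CCVCC.

CVCC.CCVCC.CCV.CCVCC.CCVCC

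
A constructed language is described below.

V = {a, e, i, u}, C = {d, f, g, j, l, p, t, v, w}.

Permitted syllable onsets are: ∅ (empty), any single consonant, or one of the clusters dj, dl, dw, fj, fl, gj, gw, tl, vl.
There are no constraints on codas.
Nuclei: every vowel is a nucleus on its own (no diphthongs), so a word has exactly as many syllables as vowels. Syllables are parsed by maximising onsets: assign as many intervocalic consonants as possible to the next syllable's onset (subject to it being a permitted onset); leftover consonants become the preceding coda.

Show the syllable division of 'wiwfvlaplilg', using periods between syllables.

The vowels are i, a, i — 3 nuclei, so 3 syllables.
/i…a/ gap (V1→V2): /wfvl/ — longest licit onset from the right is /vl/, leaving /wf/ as coda.
/a…i/ gap (V2→V3): /pl/ — longest licit onset from the right is /l/, leaving /p/ as coda.

wiwf.vlap.lilg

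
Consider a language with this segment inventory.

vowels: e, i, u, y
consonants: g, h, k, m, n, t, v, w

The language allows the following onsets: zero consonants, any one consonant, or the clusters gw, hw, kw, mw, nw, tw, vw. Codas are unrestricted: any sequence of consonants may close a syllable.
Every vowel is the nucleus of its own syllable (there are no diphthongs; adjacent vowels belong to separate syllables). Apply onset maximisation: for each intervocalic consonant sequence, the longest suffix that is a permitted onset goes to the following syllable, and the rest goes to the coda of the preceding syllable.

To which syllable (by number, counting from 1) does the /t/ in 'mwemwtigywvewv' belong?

2

Nuclei (vowels): e, i, y, e → 4 syllables.
σ1/σ2 boundary: /mwt/ — longest licit onset from the right is /t/, leaving /mw/ as coda.
σ2/σ3 boundary: /g/ → onset of the next syllable (single consonants are always licit onsets).
σ3/σ4 boundary: cluster /wv/ — the longest permitted-onset suffix is /v/; onset = /v/, preceding coda = /w/.
So the parse is mwemw.ti.gyw.vewv.
The /t/ is in the onset of syllable 2 (/ti/).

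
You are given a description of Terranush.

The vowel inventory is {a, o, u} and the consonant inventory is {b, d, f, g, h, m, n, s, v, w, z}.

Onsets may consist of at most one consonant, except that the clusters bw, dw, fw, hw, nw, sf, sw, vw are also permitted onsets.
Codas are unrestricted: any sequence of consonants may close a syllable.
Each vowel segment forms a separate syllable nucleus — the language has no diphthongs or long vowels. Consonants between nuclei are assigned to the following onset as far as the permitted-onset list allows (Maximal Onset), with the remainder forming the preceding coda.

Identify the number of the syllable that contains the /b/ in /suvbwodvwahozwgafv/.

Nuclei (vowels): u, o, a, o, a → 5 syllables.
V1 /u/ – V2 /o/: cluster /vbw/ — the longest permitted-onset suffix is /bw/; onset = /bw/, preceding coda = /v/.
V2 /o/ – V3 /a/: /dvw/ — longest licit onset from the right is /vw/, leaving /d/ as coda.
V3 /a/ – V4 /o/: just /h/ — single C goes to the following onset.
V4 /o/ – V5 /a/: /zwg/; trying suffixes from longest down, /g/ is the first permitted one, so coda /zw/ | onset /g/.
So the parse is suv.bwod.vwa.hozw.gafv.
The /b/ is in the onset of syllable 2 (/bwod/).

2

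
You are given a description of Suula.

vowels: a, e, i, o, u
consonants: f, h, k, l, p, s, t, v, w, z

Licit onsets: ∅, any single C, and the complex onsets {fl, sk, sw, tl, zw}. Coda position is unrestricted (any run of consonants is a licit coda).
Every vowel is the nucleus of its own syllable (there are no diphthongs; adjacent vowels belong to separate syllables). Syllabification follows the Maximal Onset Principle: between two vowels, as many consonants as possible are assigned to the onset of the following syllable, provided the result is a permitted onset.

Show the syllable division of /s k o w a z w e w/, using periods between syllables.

sko.wa.zwew

Nuclei (vowels): o, a, e → 3 syllables.
σ1/σ2 boundary: /w/ → onset of the next syllable (single consonants are always licit onsets).
σ2/σ3 boundary: cluster /zw/ — /zw/ is itself a permitted onset, so the whole cluster goes right; preceding coda = ∅.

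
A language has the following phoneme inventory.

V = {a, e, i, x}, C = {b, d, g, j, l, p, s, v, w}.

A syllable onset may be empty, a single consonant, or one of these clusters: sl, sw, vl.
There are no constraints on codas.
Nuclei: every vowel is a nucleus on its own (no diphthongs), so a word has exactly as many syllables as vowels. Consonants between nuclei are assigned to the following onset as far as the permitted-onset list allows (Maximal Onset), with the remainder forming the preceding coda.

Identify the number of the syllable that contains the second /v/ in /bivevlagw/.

Nuclei (vowels): i, e, a → 3 syllables.
V1 /i/ – V2 /e/: just /v/ — single C goes to the following onset.
V2 /e/ – V3 /a/: /vl/ — entire cluster is a permitted onset → onset /vl/, coda ∅.
Syllabification: bi.ve.vlagw.
The second /v/ is in the onset of syllable 3 (/vlagw/).

3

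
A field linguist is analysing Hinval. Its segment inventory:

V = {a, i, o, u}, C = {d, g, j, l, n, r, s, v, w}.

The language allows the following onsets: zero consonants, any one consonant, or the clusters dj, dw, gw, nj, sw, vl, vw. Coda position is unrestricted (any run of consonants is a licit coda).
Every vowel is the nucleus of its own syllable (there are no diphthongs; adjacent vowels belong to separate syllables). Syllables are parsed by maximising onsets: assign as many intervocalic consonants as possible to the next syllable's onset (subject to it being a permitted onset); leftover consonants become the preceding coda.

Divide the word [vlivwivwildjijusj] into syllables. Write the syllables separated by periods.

vli.vwi.vwil.dji.jusj

Vowels present: i, i, i, i, u; each is a nucleus, giving 5 syllables.
V1 /i/ – V2 /i/: /vw/ — entire cluster is a permitted onset → onset /vw/, coda ∅.
V2 /i/ – V3 /i/: /vw/ — entire cluster is a permitted onset → onset /vw/, coda ∅.
V3 /i/ – V4 /i/: /ldj/ — longest licit onset from the right is /dj/, leaving /l/ as coda.
V4 /i/ – V5 /u/: /j/ is a single consonant, so it becomes the next onset.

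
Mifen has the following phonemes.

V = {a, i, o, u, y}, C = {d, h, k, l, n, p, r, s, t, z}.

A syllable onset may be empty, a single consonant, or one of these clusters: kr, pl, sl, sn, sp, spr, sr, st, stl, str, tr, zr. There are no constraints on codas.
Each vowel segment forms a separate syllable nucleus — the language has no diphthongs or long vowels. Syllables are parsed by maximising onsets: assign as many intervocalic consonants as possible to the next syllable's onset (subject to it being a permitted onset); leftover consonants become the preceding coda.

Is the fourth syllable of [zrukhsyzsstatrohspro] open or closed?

closed

Nuclei (vowels): u, y, a, o, o → 5 syllables.
Between /u/ (V1) and /y/ (V2): /khs/ splits as /kh/ + /s/ (/s/ is the longest suffix that is a licit onset).
Between /y/ (V2) and /a/ (V3): /zsst/ splits as /zs/ + /st/ (/st/ is the longest suffix that is a licit onset).
Between /a/ (V3) and /o/ (V4): cluster /tr/ — /tr/ is itself a permitted onset, so the whole cluster goes right; preceding coda = ∅.
Between /o/ (V4) and /o/ (V5): cluster /hspr/ — the longest permitted-onset suffix is /spr/; onset = /spr/, preceding coda = /h/.
So the parse is zrukh.syzs.sta.troh.spro.
Syllable 4 is /troh/ with coda /h/, so it is closed.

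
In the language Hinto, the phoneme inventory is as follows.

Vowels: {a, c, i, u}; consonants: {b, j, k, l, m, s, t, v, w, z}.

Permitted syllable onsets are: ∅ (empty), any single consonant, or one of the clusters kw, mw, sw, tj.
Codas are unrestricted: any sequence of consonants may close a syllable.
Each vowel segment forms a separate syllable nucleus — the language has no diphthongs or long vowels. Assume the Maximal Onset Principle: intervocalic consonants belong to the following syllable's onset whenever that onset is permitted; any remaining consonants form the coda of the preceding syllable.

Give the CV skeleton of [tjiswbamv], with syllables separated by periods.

CCVCC.CVCC

The vowels are i, a — 2 nuclei, so 2 syllables.
Between /i/ (V1) and /a/ (V2): cluster /swb/ — the longest permitted-onset suffix is /b/; onset = /b/, preceding coda = /sw/.
Syllabification: tjisw.bamv.
Mapping each syllable to C/V: /tjisw/ → CCVCC, /bamv/ → CVCC.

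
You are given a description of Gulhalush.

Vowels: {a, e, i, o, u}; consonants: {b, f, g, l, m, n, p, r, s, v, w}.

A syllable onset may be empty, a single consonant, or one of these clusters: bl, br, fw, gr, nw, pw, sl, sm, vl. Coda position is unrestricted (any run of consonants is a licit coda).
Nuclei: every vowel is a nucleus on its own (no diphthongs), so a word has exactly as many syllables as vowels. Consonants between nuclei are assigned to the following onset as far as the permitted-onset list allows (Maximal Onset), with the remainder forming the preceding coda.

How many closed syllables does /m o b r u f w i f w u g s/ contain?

1

The vowels are o, u, i, u — 4 nuclei, so 4 syllables.
σ1/σ2 boundary: cluster /br/ — /br/ is itself a permitted onset, so the whole cluster goes right; preceding coda = ∅.
σ2/σ3 boundary: /fw/ is a licit onset in full, so it all attaches to the next syllable.
σ3/σ4 boundary: cluster /fw/ — /fw/ is itself a permitted onset, so the whole cluster goes right; preceding coda = ∅.
So the parse is mo.bru.fwi.fwugs.
Classifying each syllable: /mo/ (open), /bru/ (open), /fwi/ (open), /fwugs/ (closed).
Closed syllables: 1.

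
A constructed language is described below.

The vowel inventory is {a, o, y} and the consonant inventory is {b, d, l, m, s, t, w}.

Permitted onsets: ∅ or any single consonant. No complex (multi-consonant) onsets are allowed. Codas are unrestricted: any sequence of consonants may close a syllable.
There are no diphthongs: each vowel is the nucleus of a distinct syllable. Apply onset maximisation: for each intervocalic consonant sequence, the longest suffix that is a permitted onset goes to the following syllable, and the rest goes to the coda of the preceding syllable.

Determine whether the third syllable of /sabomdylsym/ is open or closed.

closed

Vowels present: a, o, y, y; each is a nucleus, giving 4 syllables.
Between /a/ (V1) and /o/ (V2): /b/ → onset of the next syllable (single consonants are always licit onsets).
Between /o/ (V2) and /y/ (V3): /md/ splits as /m/ + /d/ (/d/ is the longest suffix that is a licit onset).
Between /y/ (V3) and /y/ (V4): /ls/; trying suffixes from longest down, /s/ is the first permitted one, so coda /l/ | onset /s/.
Putting it together: sa.bom.dyl.sym.
Syllable 3 is /dyl/ with coda /l/, so it is closed.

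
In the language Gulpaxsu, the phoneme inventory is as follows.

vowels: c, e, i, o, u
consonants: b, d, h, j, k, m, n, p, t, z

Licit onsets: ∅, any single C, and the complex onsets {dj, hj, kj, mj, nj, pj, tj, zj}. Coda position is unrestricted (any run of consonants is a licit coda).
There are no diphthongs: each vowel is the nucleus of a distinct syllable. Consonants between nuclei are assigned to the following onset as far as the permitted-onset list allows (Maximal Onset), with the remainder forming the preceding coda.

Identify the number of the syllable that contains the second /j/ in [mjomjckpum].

2

Nuclei (vowels): o, c, u → 3 syllables.
Between /o/ (V1) and /c/ (V2): /mj/ is a licit onset in full, so it all attaches to the next syllable.
Between /c/ (V2) and /u/ (V3): /kp/; trying suffixes from longest down, /p/ is the first permitted one, so coda /k/ | onset /p/.
So the parse is mjo.mjck.pum.
The second /j/ is in the onset of syllable 2 (/mjck/).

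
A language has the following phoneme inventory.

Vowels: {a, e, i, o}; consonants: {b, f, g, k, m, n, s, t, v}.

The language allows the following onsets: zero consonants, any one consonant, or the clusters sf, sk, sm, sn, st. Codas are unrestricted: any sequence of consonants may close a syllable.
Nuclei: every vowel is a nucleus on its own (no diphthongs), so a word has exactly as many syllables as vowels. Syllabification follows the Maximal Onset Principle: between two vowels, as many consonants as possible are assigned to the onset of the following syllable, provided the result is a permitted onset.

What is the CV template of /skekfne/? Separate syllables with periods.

Vowels present: e, e; each is a nucleus, giving 2 syllables.
V1 /e/ – V2 /e/: cluster /kfn/ — the longest permitted-onset suffix is /n/; onset = /n/, preceding coda = /kf/.
So the parse is skekf.ne.
Mapping each syllable to C/V: /skekf/ → CCVCC, /ne/ → CV.

CCVCC.CV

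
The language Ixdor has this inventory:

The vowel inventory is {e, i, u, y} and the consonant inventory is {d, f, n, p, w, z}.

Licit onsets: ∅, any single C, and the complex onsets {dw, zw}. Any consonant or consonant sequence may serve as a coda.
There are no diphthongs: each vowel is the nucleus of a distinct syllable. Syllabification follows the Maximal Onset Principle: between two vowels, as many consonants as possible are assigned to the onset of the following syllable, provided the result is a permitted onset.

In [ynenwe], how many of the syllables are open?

Nuclei (vowels): y, e, e → 3 syllables.
σ1/σ2 boundary: /n/ is a single consonant, so it becomes the next onset.
σ2/σ3 boundary: /nw/ splits as /n/ + /w/ (/w/ is the longest suffix that is a licit onset).
Result: y.nen.we.
Classifying each syllable: /y/ (open), /nen/ (closed), /we/ (open).
Open syllables: 2.

2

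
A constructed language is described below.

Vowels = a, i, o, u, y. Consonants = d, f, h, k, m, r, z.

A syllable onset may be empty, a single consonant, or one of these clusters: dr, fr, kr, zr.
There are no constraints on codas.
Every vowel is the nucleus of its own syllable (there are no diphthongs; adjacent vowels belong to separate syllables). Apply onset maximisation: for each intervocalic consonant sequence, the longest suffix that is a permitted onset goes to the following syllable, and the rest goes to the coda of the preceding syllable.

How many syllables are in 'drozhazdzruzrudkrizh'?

Nuclei (vowels): o, a, u, u, i → 5 syllables.

5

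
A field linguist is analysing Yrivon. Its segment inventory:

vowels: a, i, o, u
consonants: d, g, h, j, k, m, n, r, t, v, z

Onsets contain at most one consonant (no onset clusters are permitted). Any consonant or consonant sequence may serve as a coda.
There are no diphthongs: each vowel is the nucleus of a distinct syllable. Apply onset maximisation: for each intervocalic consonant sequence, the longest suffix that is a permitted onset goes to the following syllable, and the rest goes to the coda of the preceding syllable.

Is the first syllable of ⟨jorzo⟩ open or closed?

closed

Nuclei (vowels): o, o → 2 syllables.
Between /o/ (V1) and /o/ (V2): cluster /rz/ — the longest permitted-onset suffix is /z/; onset = /z/, preceding coda = /r/.
Syllabification: jor.zo.
Syllable 1 is /jor/ with coda /r/, so it is closed.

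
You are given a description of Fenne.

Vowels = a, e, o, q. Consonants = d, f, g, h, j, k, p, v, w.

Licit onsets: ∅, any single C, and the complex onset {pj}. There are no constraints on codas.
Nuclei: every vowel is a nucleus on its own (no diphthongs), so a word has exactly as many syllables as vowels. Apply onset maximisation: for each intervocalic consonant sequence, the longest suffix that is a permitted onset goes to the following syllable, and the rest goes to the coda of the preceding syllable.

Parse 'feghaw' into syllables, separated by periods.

feg.haw

The vowels are e, a — 2 nuclei, so 2 syllables.
/e…a/ gap (V1→V2): cluster /gh/ — the longest permitted-onset suffix is /h/; onset = /h/, preceding coda = /g/.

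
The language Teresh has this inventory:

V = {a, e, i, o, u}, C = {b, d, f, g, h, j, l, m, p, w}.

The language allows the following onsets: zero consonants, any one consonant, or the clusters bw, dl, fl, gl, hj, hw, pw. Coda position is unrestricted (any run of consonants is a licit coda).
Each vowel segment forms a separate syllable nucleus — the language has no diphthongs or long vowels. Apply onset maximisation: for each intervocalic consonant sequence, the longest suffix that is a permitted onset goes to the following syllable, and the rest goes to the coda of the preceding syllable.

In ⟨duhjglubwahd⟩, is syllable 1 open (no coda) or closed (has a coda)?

Nuclei (vowels): u, u, a → 3 syllables.
σ1/σ2 boundary: /hjgl/; trying suffixes from longest down, /gl/ is the first permitted one, so coda /hj/ | onset /gl/.
σ2/σ3 boundary: /bw/ is a licit onset in full, so it all attaches to the next syllable.
Putting it together: duhj.glu.bwahd.
Syllable 1 is /duhj/ with coda /hj/, so it is closed.

closed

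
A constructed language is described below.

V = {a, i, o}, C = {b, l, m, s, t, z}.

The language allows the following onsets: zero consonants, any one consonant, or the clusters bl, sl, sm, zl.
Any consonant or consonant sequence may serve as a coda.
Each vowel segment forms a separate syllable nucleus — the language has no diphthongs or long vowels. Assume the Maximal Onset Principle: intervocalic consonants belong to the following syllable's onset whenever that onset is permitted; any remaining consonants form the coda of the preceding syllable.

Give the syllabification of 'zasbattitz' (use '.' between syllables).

Nuclei (vowels): a, a, i → 3 syllables.
V1 /a/ – V2 /a/: /sb/ splits as /s/ + /b/ (/b/ is the longest suffix that is a licit onset).
V2 /a/ – V3 /i/: /tt/ splits as /t/ + /t/ (/t/ is the longest suffix that is a licit onset).

zas.bat.titz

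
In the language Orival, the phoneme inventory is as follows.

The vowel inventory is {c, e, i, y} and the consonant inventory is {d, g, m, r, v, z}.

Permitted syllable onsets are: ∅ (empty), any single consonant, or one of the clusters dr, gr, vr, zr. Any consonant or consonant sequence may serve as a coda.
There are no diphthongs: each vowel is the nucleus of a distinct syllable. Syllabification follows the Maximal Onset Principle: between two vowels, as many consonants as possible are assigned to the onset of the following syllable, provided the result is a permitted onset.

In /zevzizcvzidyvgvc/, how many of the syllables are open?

Nuclei (vowels): e, i, c, i, y, c → 6 syllables.
σ1/σ2 boundary: /vz/ — longest licit onset from the right is /z/, leaving /v/ as coda.
σ2/σ3 boundary: /z/ → onset of the next syllable (single consonants are always licit onsets).
σ3/σ4 boundary: /vz/ — longest licit onset from the right is /z/, leaving /v/ as coda.
σ4/σ5 boundary: /d/ → onset of the next syllable (single consonants are always licit onsets).
σ5/σ6 boundary: /vgv/ splits as /vg/ + /v/ (/v/ is the longest suffix that is a licit onset).
Putting it together: zev.zi.zcv.zi.dyvg.vc.
Classifying each syllable: /zev/ (closed), /zi/ (open), /zcv/ (closed), /zi/ (open), /dyvg/ (closed), /vc/ (open).
Open syllables: 3.

3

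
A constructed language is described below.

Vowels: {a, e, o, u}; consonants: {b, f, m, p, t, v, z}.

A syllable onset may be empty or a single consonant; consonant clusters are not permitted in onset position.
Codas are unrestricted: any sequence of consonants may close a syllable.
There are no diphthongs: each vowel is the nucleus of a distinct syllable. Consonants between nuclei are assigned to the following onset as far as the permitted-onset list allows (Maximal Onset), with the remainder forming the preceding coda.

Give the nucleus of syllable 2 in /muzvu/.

Nuclei (vowels): u, u → 2 syllables.
The second nucleus (vowel 2 from the left) is /u/.

u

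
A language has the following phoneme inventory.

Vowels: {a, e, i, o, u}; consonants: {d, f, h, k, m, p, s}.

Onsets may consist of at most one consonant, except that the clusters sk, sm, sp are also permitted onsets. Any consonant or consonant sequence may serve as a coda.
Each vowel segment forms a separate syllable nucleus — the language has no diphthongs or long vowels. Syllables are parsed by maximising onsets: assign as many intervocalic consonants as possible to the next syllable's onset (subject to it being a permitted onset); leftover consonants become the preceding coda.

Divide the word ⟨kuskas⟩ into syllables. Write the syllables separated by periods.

Nuclei (vowels): u, a → 2 syllables.
σ1/σ2 boundary: cluster /sk/ — /sk/ is itself a permitted onset, so the whole cluster goes right; preceding coda = ∅.

ku.skas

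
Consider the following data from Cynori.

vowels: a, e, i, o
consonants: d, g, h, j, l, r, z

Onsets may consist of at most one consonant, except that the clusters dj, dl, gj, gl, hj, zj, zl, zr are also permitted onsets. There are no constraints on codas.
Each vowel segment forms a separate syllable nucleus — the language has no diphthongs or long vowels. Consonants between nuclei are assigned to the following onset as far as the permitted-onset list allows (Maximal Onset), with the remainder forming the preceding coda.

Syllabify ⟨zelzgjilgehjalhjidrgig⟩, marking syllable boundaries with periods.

zelz.gjil.ge.hjal.hjidr.gig

Vowels present: e, i, e, a, i, i; each is a nucleus, giving 6 syllables.
/e…i/ gap (V1→V2): /lzgj/ splits as /lz/ + /gj/ (/gj/ is the longest suffix that is a licit onset).
/i…e/ gap (V2→V3): cluster /lg/ — the longest permitted-onset suffix is /g/; onset = /g/, preceding coda = /l/.
/e…a/ gap (V3→V4): /hj/ is a licit onset in full, so it all attaches to the next syllable.
/a…i/ gap (V4→V5): /lhj/ splits as /l/ + /hj/ (/hj/ is the longest suffix that is a licit onset).
/i…i/ gap (V5→V6): /drg/; trying suffixes from longest down, /g/ is the first permitted one, so coda /dr/ | onset /g/.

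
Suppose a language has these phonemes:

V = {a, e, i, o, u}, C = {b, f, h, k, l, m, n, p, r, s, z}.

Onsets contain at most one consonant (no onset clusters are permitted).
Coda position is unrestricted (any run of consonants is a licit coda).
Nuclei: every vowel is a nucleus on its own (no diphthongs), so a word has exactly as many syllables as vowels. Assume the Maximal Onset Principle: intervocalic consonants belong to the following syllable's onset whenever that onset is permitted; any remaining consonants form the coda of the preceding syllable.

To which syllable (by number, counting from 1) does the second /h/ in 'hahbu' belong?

Vowels present: a, u; each is a nucleus, giving 2 syllables.
/a…u/ gap (V1→V2): /hb/; trying suffixes from longest down, /b/ is the first permitted one, so coda /h/ | onset /b/.
Putting it together: hah.bu.
The second /h/ is in the coda of syllable 1 (/hah/).

1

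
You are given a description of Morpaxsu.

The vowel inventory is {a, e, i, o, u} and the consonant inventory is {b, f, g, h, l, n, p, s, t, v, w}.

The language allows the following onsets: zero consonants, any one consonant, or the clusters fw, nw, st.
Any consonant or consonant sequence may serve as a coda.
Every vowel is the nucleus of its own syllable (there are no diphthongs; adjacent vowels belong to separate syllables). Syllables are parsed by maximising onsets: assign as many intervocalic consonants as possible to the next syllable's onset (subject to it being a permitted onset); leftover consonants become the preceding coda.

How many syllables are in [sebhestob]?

The vowels are e, e, o — 3 nuclei, so 3 syllables.

3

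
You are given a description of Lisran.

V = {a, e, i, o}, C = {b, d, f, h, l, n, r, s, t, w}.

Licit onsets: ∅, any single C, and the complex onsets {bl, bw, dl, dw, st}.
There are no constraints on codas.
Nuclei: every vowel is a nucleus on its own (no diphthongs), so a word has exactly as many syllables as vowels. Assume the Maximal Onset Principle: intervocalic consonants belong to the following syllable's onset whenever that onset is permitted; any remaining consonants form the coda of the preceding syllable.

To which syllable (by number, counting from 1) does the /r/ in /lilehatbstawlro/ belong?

Nuclei (vowels): i, e, a, a, o → 5 syllables.
Between /i/ (V1) and /e/ (V2): /l/ is a single consonant, so it becomes the next onset.
Between /e/ (V2) and /a/ (V3): just /h/ — single C goes to the following onset.
Between /a/ (V3) and /a/ (V4): /tbst/; trying suffixes from longest down, /st/ is the first permitted one, so coda /tb/ | onset /st/.
Between /a/ (V4) and /o/ (V5): /wlr/ — longest licit onset from the right is /r/, leaving /wl/ as coda.
Syllabification: li.le.hatb.stawl.ro.
The /r/ is in the onset of syllable 5 (/ro/).

5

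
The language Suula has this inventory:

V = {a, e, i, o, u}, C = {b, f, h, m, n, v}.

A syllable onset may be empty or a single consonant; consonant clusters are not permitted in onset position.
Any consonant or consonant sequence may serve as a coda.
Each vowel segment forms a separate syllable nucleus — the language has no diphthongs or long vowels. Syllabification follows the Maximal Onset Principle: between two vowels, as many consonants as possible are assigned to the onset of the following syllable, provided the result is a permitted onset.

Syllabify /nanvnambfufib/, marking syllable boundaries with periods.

nanv.namb.fu.fib

Nuclei (vowels): a, a, u, i → 4 syllables.
V1 /a/ – V2 /a/: /nvn/ — longest licit onset from the right is /n/, leaving /nv/ as coda.
V2 /a/ – V3 /u/: /mbf/ splits as /mb/ + /f/ (/f/ is the longest suffix that is a licit onset).
V3 /u/ – V4 /i/: /f/ → onset of the next syllable (single consonants are always licit onsets).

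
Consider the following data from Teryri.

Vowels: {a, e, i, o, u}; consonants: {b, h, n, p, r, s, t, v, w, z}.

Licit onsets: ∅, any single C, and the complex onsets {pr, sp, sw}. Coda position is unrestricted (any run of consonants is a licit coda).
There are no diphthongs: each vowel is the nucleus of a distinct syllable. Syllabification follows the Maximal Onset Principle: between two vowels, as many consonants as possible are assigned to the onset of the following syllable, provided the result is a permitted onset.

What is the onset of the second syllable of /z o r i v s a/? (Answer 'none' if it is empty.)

Vowels present: o, i, a; each is a nucleus, giving 3 syllables.
V1 /o/ – V2 /i/: /r/ → onset of the next syllable (single consonants are always licit onsets).
V2 /i/ – V3 /a/: /vs/ splits as /v/ + /s/ (/s/ is the longest suffix that is a licit onset).
Putting it together: zo.riv.sa.
Syllable 2 is /riv/: onset /r/, nucleus /i/, coda /v/.

r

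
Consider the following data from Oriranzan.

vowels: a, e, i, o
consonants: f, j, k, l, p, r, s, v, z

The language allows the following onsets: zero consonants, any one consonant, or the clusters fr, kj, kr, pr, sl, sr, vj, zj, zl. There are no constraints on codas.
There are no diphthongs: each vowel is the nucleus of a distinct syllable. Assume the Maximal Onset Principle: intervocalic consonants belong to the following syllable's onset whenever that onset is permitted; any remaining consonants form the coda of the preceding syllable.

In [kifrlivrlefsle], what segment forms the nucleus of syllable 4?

e

Nuclei (vowels): i, i, e, e → 4 syllables.
The fourth nucleus (vowel 4 from the left) is /e/.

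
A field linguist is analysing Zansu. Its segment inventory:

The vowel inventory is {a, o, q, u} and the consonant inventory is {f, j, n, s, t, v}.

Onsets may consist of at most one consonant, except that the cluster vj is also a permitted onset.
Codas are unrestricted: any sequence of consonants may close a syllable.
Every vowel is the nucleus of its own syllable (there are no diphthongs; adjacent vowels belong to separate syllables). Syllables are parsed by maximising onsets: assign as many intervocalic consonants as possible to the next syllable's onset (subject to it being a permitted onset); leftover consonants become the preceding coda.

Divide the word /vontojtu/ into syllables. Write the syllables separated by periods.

Vowels present: o, o, u; each is a nucleus, giving 3 syllables.
Between /o/ (V1) and /o/ (V2): /nt/ — longest licit onset from the right is /t/, leaving /n/ as coda.
Between /o/ (V2) and /u/ (V3): /jt/ splits as /j/ + /t/ (/t/ is the longest suffix that is a licit onset).

von.toj.tu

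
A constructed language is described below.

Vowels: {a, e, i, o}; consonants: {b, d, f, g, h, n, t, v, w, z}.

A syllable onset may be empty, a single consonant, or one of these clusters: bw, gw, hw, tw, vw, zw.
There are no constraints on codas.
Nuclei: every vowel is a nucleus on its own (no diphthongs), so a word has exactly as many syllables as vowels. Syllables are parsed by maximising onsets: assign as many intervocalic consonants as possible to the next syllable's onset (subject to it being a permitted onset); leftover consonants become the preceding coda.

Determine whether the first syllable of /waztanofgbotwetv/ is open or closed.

Nuclei (vowels): a, a, o, o, e → 5 syllables.
/a…a/ gap (V1→V2): /zt/ — longest licit onset from the right is /t/, leaving /z/ as coda.
/a…o/ gap (V2→V3): just /n/ — single C goes to the following onset.
/o…o/ gap (V3→V4): /fgb/ — longest licit onset from the right is /b/, leaving /fg/ as coda.
/o…e/ gap (V4→V5): /tw/ is a licit onset in full, so it all attaches to the next syllable.
Putting it together: waz.ta.nofg.bo.twetv.
Syllable 1 is /waz/ with coda /z/, so it is closed.

closed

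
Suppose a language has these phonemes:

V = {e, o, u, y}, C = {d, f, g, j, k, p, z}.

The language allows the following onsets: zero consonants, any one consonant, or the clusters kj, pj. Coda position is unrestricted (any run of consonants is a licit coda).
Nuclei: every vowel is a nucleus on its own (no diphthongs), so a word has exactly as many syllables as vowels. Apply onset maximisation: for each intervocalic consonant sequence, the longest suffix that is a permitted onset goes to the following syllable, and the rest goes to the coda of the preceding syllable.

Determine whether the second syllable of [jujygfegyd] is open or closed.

Nuclei (vowels): u, y, e, y → 4 syllables.
V1 /u/ – V2 /y/: /j/ → onset of the next syllable (single consonants are always licit onsets).
V2 /y/ – V3 /e/: /gf/ — longest licit onset from the right is /f/, leaving /g/ as coda.
V3 /e/ – V4 /y/: just /g/ — single C goes to the following onset.
Syllabification: ju.jyg.fe.gyd.
Syllable 2 is /jyg/ with coda /g/, so it is closed.

closed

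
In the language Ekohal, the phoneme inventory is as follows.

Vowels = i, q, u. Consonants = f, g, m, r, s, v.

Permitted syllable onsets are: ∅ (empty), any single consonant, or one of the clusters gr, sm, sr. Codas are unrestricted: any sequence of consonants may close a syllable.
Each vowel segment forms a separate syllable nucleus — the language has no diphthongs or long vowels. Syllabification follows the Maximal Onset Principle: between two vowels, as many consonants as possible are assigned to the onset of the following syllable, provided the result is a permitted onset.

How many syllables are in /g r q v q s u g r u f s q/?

5

Vowels present: q, q, u, u, q; each is a nucleus, giving 5 syllables.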